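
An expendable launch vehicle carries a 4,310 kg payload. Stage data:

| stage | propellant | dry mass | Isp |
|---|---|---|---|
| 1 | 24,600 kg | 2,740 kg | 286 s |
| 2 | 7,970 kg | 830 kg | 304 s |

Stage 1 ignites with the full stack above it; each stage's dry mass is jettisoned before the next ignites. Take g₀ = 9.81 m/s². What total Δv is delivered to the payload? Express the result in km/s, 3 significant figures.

Ignition mass of stage 1 = 24,600+2,740 + 7,970+830 + 4,310 = 40,450 kg.
Stage 1: m₀ = 40,450 kg, m_f = 40,450 − 24,600 = 15,850 kg; Δv = 286×9.81×ln(2.552) = 2805.7×0.9369 ≈ 2629 m/s.
Stage 2: m₀ = 13,110 kg, m_f = 13,110 − 7,970 = 5,140 kg; Δv = 304×9.81×ln(2.551) = 2982.2×0.9363 ≈ 2792 m/s.
Total Δv = 2629 + 2792 = 5421 m/s.

Δv ≈ 5.42 km/s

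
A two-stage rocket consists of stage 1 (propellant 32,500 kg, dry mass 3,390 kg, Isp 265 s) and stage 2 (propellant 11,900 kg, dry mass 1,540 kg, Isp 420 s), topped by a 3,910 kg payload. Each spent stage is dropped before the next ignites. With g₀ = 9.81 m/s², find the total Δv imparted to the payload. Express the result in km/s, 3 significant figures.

Ignition mass of stage 1 = 32,500+3,390 + 11,900+1,540 + 3,910 = 53,240 kg.
Stage 1: m₀ = 53,240 kg, m_f = 53,240 − 32,500 = 20,740 kg; Δv = 265×9.81×ln(2.567) = 2599.7×0.9427 ≈ 2451 m/s.
Stage 2: m₀ = 17,350 kg, m_f = 17,350 − 11,900 = 5,450 kg; Δv = 420×9.81×ln(3.183) = 4120.2×1.1580 ≈ 4771 m/s.
Total Δv = 2451 + 4771 = 7222 m/s.

Δv ≈ 7.22 km/s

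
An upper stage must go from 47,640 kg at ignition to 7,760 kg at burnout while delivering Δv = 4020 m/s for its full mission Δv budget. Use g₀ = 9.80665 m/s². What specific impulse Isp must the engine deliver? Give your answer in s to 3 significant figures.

ln(m₀/m_f) = ln(47640/7760) = ln(6.139) = 1.8147.
By the Tsiolkovsky rocket equation, v_e = Δv / ln(m₀/m_f) = 4020 / 1.8147 = 2215.3 m/s.
Isp = v_e / g₀ = 2215.3 / 9.80665 = 225.9 s.

Isp ≈ 226 s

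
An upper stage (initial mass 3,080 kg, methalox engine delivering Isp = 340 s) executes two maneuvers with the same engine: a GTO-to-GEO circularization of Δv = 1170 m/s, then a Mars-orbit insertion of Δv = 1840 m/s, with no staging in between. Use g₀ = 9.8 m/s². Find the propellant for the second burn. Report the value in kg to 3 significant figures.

propellant for the second burn ≈ 920 kg

v_e = Isp · g₀ = 340 × 9.8 = 3332.0 m/s.
After the first burn: m = 3080 × exp(−1170/3332.0) = 3080 × 0.70388 = 2,167.95 kg.
After the second burn: m = 2,167.95 × exp(−1840/3332.0) = 2,167.95 × 0.57567 = 1,248.02 kg.
Second-burn propellant = 2,167.95 − 1,248.02 = 919.93 kg.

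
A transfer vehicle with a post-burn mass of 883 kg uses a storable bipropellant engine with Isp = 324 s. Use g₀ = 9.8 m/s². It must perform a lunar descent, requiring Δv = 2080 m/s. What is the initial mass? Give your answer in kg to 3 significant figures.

v_e = Isp · g₀ = 324 × 9.8 = 3175.2 m/s.
By the Tsiolkovsky rocket equation, m₀/m_f = exp(Δv / v_e) = exp(2080 / 3175.2) = exp(0.6551) = 1.9253.
m₀ = m_f × 1.9253 = 883 × 1.9253 = 1,700.04 kg.

initial mass ≈ 1700 kg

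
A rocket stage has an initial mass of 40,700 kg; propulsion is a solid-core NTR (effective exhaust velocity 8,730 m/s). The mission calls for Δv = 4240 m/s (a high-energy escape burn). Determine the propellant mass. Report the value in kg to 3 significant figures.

Rocket equation: m₀/m_f = exp(Δv / v_e) = exp(4240 / 8730.0) = exp(0.4857) = 1.6253.
m_f = 40,700 / 1.6253 = 25,041.5 kg, so propellant = m₀ − m_f = 40,700 − 25,041.5 = 15,658.5 kg.

propellant mass ≈ 15700 kg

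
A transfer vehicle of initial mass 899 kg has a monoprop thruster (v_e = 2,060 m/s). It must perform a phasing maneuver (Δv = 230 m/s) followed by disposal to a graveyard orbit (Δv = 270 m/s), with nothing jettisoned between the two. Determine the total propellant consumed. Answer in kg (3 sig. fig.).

total propellant consumed ≈ 194 kg

After the first burn: m = 899 × exp(−230/2060.0) = 899 × 0.89436 = 804.03 kg.
After the second burn: m = 804.03 × exp(−270/2060.0) = 804.03 × 0.87716 = 705.263 kg.
Total propellant = m₀ − m_final = 899 − 705.263 = 193.737 kg.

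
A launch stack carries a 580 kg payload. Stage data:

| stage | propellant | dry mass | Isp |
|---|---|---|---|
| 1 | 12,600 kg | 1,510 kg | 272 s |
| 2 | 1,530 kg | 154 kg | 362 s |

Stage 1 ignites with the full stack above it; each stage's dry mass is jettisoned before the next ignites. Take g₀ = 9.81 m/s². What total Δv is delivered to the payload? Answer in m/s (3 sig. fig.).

Δv ≈ 7920 m/s

Ignition mass of stage 1 = 12,600+1,510 + 1,530+154 + 580 = 16,374 kg.
Stage 1: m₀ = 16,374 kg, m_f = 16,374 − 12,600 = 3,774 kg; Δv = 272×9.81×ln(4.339) = 2668.3×1.4676 ≈ 3916 m/s.
Stage 2: m₀ = 2,264 kg, m_f = 2,264 − 1,530 = 734 kg; Δv = 362×9.81×ln(3.084) = 3551.2×1.1264 ≈ 4000 m/s.
Total Δv = 3916 + 4000 = 7916 m/s.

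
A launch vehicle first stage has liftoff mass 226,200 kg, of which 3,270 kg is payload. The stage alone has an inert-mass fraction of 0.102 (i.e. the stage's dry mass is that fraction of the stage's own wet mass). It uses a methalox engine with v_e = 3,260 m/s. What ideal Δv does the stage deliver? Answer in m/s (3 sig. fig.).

Δv ≈ 7050 m/s

Stage wet mass = m₀ − payload = 226,200 − 3,270 = 222,930 kg.
Stage dry mass = ε × stage wet mass = 0.102 × 222,930 = 22,738.9 kg.
Burnout mass m_f = stage dry + payload = 22,738.9 + 3,270 = 26,008.9 kg.
Δv = v_e · ln(226,200/26,008.9) = 3260.0 × ln(8.697) = 3260.0 × 2.1630 ≈ 7051 m/s.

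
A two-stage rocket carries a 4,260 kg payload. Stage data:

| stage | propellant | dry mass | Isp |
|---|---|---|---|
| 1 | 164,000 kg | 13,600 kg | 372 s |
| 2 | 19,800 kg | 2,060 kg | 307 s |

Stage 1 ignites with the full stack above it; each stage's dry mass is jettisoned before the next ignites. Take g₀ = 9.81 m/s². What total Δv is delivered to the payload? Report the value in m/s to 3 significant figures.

Ignition mass of stage 1 = 164,000+13,600 + 19,800+2,060 + 4,260 = 203,720 kg.
Stage 1: m₀ = 203,720 kg, m_f = 203,720 − 164,000 = 39,720 kg; Δv = 372×9.81×ln(5.129) = 3649.3×1.6349 ≈ 5966 m/s.
Stage 2: m₀ = 26,120 kg, m_f = 26,120 − 19,800 = 6,320 kg; Δv = 307×9.81×ln(4.133) = 3011.7×1.4190 ≈ 4274 m/s.
Total Δv = 5966 + 4274 = 10240 m/s.

Δv ≈ 10200 m/s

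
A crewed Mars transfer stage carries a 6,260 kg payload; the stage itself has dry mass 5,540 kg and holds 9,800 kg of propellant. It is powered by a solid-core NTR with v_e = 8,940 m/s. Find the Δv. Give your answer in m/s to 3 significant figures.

m₀ = payload + dry + propellant = 6,260 + 5,540 + 9,800 = 21,600 kg.
m_f = payload + dry = 6,260 + 5,540 = 11,800 kg.
Δv = v_e · ln(m₀/m_f) = 8940.0 × ln(1.831) = 8940.0 × 0.6046 ≈ 5405.1 m/s.

Δv ≈ 5410 m/s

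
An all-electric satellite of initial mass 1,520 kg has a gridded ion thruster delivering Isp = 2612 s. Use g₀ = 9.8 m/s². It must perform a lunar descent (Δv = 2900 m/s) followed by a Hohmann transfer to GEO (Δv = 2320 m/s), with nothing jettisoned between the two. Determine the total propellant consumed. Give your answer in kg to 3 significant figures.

v_e = Isp · g₀ = 2612 × 9.8 = 25597.6 m/s.
After the first burn: m = 1520 × exp(−2900/25597.6) = 1520 × 0.89289 = 1,357.19 kg.
After the second burn: m = 1,357.19 × exp(−2320/25597.6) = 1,357.19 × 0.91335 = 1,239.59 kg.
Total propellant = m₀ − m_final = 1520 − 1,239.59 = 280.41 kg.

total propellant consumed ≈ 280 kg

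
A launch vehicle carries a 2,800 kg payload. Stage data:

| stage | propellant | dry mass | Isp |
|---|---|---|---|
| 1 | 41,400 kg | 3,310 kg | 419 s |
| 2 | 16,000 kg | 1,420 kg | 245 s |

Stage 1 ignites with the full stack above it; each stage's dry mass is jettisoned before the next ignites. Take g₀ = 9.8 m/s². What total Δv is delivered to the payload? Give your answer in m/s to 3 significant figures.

Δv ≈ 7930 m/s

Ignition mass of stage 1 = 41,400+3,310 + 16,000+1,420 + 2,800 = 64,930 kg.
Stage 1: m₀ = 64,930 kg, m_f = 64,930 − 41,400 = 23,530 kg; Δv = 419×9.8×ln(2.759) = 4106.2×1.0150 ≈ 4168 m/s.
Stage 2: m₀ = 20,220 kg, m_f = 20,220 − 16,000 = 4,220 kg; Δv = 245×9.8×ln(4.791) = 2401.0×1.5668 ≈ 3762 m/s.
Total Δv = 4168 + 3762 = 7930 m/s.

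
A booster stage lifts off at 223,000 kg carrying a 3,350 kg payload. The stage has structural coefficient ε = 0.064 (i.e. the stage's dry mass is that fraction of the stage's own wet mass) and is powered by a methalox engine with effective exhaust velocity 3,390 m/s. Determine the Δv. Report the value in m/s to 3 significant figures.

Stage wet mass = m₀ − payload = 223,000 − 3,350 = 219,650 kg.
Stage dry mass = ε × stage wet mass = 0.064 × 219,650 = 14,057.6 kg.
Burnout mass m_f = stage dry + payload = 14,057.6 + 3,350 = 17,407.6 kg.
Δv = v_e · ln(223,000/17,407.6) = 3390.0 × ln(12.81) = 3390.0 × 2.5503 ≈ 8645 m/s.

Δv ≈ 8650 m/s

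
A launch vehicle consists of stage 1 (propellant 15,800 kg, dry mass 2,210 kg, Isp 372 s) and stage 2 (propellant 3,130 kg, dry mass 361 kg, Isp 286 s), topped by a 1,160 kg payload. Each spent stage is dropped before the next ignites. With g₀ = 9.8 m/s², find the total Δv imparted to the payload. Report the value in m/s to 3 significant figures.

Δv ≈ 7490 m/s

Ignition mass of stage 1 = 15,800+2,210 + 3,130+361 + 1,160 = 22,661 kg.
Stage 1: m₀ = 22,661 kg, m_f = 22,661 − 15,800 = 6,861 kg; Δv = 372×9.8×ln(3.303) = 3645.6×1.1948 ≈ 4356 m/s.
Stage 2: m₀ = 4,651 kg, m_f = 4,651 − 3,130 = 1,521 kg; Δv = 286×9.8×ln(3.058) = 2802.8×1.1177 ≈ 3133 m/s.
Total Δv = 4356 + 3133 = 7489 m/s.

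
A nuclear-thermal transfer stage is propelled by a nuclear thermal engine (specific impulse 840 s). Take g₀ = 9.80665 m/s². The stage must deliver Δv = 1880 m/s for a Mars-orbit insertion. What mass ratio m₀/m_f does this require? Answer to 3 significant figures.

v_e = Isp · g₀ = 840 × 9.80665 = 8237.6 m/s.
From the ideal rocket equation, m₀/m_f = exp(Δv / v_e) = exp(1880 / 8237.6) = exp(0.2282) = 1.2564.

mass ratio ≈ 1.26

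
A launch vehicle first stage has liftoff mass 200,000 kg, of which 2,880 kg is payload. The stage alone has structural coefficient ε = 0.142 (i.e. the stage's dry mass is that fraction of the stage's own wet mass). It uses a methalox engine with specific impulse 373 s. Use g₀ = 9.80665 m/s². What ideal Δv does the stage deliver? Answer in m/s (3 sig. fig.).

Δv ≈ 6830 m/s

Stage wet mass = m₀ − payload = 200,000 − 2,880 = 197,120 kg.
Stage dry mass = ε × stage wet mass = 0.142 × 197,120 = 27,991 kg.
Burnout mass m_f = stage dry + payload = 27,991 + 2,880 = 30,871 kg.
v_e = Isp · g₀ = 373 × 9.80665 = 3657.9 m/s.
Δv = v_e · ln(200,000/30,871) = 3657.9 × ln(6.479) = 3657.9 × 1.8685 ≈ 6835 m/s.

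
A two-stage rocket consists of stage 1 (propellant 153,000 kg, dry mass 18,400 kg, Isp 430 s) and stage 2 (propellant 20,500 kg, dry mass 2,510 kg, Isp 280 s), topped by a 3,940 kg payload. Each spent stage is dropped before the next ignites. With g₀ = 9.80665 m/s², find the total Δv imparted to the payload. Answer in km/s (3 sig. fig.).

Ignition mass of stage 1 = 153,000+18,400 + 20,500+2,510 + 3,940 = 198,350 kg.
Stage 1: m₀ = 198,350 kg, m_f = 198,350 − 153,000 = 45,350 kg; Δv = 430×9.80665×ln(4.374) = 4216.9×1.4756 ≈ 6222 m/s.
Stage 2: m₀ = 26,950 kg, m_f = 26,950 − 20,500 = 6,450 kg; Δv = 280×9.80665×ln(4.178) = 2745.9×1.4299 ≈ 3926 m/s.
Total Δv = 6222 + 3926 = 10148 m/s.

Δv ≈ 10.1 km/s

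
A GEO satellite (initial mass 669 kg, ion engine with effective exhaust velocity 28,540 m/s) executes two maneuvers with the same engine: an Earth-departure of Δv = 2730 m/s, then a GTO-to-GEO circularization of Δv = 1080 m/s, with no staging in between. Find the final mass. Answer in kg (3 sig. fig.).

After the first burn: m = 669 × exp(−2730/28540.0) = 669 × 0.90878 = 607.974 kg.
After the second burn: m = 607.974 × exp(−1080/28540.0) = 607.974 × 0.96287 = 585.4 kg.

final mass ≈ 585 kg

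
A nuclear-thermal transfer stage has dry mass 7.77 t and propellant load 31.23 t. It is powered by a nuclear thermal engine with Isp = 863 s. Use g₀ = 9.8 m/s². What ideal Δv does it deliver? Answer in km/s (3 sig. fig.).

Δv ≈ 13.6 km/s

v_e = Isp · g₀ = 863 × 9.8 = 8457.4 m/s.
m₀ = m_dry + m_prop = 7.77 + 31.23 = 39 t.
From the ideal rocket equation, Δv = v_e · ln(m₀/m_f) = 8457.4 × ln(5.019) = 8457.4 × 1.6133 ≈ 13644.3 m/s.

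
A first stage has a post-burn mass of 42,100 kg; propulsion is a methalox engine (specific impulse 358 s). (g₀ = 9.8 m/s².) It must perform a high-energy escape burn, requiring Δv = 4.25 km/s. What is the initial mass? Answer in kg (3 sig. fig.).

v_e = Isp · g₀ = 358 × 9.8 = 3508.4 m/s.
m₀/m_f = exp(Δv / v_e) = exp(4250 / 3508.4) = exp(1.2114) = 3.3581.
m₀ = m_f × 3.3581 = 42,100 × 3.3581 = 141,376 kg.

initial mass ≈ 141000 kg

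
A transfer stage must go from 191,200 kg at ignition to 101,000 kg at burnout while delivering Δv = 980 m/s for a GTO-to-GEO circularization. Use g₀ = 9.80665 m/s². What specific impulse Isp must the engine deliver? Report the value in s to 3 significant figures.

ln(m₀/m_f) = ln(191200/101000) = ln(1.893) = 0.6382.
v_e = Δv / ln(m₀/m_f) = 980 / 0.6382 = 1535.6 m/s.
Isp = v_e / g₀ = 1535.6 / 9.80665 = 156.6 s.

Isp ≈ 157 s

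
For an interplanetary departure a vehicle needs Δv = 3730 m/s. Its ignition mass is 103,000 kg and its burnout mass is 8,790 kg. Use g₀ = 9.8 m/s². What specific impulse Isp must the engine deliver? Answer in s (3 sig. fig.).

Isp ≈ 155 s

ln(m₀/m_f) = ln(103000/8790) = ln(11.72) = 2.4611.
Rocket equation: v_e = Δv / ln(m₀/m_f) = 3730 / 2.4611 = 1515.6 m/s.
Isp = v_e / g₀ = 1515.6 / 9.8 = 154.7 s.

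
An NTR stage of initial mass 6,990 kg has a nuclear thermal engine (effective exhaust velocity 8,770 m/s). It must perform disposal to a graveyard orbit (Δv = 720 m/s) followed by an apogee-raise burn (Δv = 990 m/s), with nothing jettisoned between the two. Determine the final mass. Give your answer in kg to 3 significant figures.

final mass ≈ 5750 kg

After the first burn: m = 6990 × exp(−720/8770.0) = 6990 × 0.92118 = 6,439.05 kg.
After the second burn: m = 6,439.05 × exp(−990/8770.0) = 6,439.05 × 0.89325 = 5,751.68 kg.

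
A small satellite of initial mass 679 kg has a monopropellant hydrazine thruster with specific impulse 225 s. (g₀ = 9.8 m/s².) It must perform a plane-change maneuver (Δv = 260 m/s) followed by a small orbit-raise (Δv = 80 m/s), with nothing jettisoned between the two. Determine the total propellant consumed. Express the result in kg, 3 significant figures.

total propellant consumed ≈ 97.0 kg

v_e = Isp · g₀ = 225 × 9.8 = 2205.0 m/s.
After the first burn: m = 679 × exp(−260/2205.0) = 679 × 0.88877 = 603.475 kg.
After the second burn: m = 603.475 × exp(−80/2205.0) = 603.475 × 0.96437 = 581.973 kg.
Total propellant = m₀ − m_final = 679 − 581.973 = 97.027 kg.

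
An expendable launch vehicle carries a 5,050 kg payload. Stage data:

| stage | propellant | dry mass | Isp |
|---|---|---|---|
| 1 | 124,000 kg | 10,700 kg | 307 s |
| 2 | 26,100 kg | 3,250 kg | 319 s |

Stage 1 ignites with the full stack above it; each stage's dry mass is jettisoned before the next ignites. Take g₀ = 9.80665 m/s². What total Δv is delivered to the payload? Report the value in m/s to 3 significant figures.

Ignition mass of stage 1 = 124,000+10,700 + 26,100+3,250 + 5,050 = 169,100 kg.
Stage 1: m₀ = 169,100 kg, m_f = 169,100 − 124,000 = 45,100 kg; Δv = 307×9.80665×ln(3.749) = 3010.6×1.3216 ≈ 3979 m/s.
Stage 2: m₀ = 34,400 kg, m_f = 34,400 − 26,100 = 8,300 kg; Δv = 319×9.80665×ln(4.145) = 3128.3×1.4218 ≈ 4448 m/s.
Total Δv = 3979 + 4448 = 8427 m/s.

Δv ≈ 8430 m/s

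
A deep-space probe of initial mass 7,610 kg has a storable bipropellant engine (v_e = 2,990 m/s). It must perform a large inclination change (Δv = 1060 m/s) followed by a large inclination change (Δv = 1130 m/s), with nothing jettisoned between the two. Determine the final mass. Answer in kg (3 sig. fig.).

After the first burn: m = 7610 × exp(−1060/2990.0) = 7610 × 0.70151 = 5,338.49 kg.
After the second burn: m = 5,338.49 × exp(−1130/2990.0) = 5,338.49 × 0.68528 = 3,658.36 kg.

final mass ≈ 3660 kg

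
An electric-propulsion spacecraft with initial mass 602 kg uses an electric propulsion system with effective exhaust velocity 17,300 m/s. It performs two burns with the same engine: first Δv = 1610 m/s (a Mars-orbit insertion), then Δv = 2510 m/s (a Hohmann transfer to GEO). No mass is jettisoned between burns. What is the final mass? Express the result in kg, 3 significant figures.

After the first burn: m = 602 × exp(−1610/17300.0) = 602 × 0.91114 = 548.506 kg.
After the second burn: m = 548.506 × exp(−2510/17300.0) = 548.506 × 0.86495 = 474.43 kg.

final mass ≈ 474 kg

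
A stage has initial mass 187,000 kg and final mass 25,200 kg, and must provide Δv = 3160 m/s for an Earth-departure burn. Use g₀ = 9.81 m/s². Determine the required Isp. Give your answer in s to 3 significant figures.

ln(m₀/m_f) = ln(187000/25200) = ln(7.421) = 2.0043.
v_e = Δv / ln(m₀/m_f) = 3160 / 2.0043 = 1576.6 m/s.
Isp = v_e / g₀ = 1576.6 / 9.81 = 160.7 s.

Isp ≈ 161 s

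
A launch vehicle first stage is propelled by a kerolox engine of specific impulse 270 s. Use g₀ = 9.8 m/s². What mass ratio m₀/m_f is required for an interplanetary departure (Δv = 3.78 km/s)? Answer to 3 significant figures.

v_e = Isp · g₀ = 270 × 9.8 = 2646.0 m/s.
m₀/m_f = exp(Δv / v_e) = exp(3780 / 2646.0) = exp(1.4286) = 4.1727.

mass ratio ≈ 4.17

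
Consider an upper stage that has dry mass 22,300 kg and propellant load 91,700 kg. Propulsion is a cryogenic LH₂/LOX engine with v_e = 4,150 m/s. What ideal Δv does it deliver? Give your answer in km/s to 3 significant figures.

Δv ≈ 6.77 km/s

m₀ = m_dry + m_prop = 22,300 + 91,700 = 114,000 kg.
Δv = v_e · ln(m₀/m_f) = 4150.0 × ln(5.112) = 4150.0 × 1.6316 ≈ 6771.2 m/s.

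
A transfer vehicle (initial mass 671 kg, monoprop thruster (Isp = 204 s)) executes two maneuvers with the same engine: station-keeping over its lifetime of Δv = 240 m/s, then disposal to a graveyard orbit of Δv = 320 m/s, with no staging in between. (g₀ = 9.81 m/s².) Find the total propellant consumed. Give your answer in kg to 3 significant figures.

v_e = Isp · g₀ = 204 × 9.81 = 2001.2 m/s.
After the first burn: m = 671 × exp(−240/2001.2) = 671 × 0.88699 = 595.17 kg.
After the second burn: m = 595.17 × exp(−320/2001.2) = 595.17 × 0.85223 = 507.222 kg.
Total propellant = m₀ − m_final = 671 − 507.222 = 163.778 kg.

total propellant consumed ≈ 164 kg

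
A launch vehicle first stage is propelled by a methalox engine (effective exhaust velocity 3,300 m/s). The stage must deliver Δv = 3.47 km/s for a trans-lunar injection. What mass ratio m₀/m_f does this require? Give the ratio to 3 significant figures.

m₀/m_f = exp(Δv / v_e) = exp(3470 / 3300.0) = exp(1.0515) = 2.8620.

mass ratio ≈ 2.86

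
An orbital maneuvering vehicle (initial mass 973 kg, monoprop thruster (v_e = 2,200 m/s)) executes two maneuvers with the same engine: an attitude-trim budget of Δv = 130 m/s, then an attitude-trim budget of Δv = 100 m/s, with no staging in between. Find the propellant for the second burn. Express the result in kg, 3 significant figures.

After the first burn: m = 973 × exp(−130/2200.0) = 973 × 0.94262 = 917.169 kg.
After the second burn: m = 917.169 × exp(−100/2200.0) = 917.169 × 0.95556 = 876.41 kg.
Second-burn propellant = 917.169 − 876.41 = 40.759 kg.

propellant for the second burn ≈ 40.8 kg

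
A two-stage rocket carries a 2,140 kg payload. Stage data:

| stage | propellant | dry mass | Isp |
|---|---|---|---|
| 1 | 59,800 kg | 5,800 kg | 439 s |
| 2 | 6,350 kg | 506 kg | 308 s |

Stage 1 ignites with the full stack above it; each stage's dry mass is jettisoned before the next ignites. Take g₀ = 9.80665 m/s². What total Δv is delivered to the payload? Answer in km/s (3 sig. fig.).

Ignition mass of stage 1 = 59,800+5,800 + 6,350+506 + 2,140 = 74,596 kg.
Stage 1: m₀ = 74,596 kg, m_f = 74,596 − 59,800 = 14,796 kg; Δv = 439×9.80665×ln(5.042) = 4305.1×1.6177 ≈ 6965 m/s.
Stage 2: m₀ = 8,996 kg, m_f = 8,996 − 6,350 = 2,646 kg; Δv = 308×9.80665×ln(3.4) = 3020.4×1.2237 ≈ 3696 m/s.
Total Δv = 6965 + 3696 = 10661 m/s.

Δv ≈ 10.7 km/s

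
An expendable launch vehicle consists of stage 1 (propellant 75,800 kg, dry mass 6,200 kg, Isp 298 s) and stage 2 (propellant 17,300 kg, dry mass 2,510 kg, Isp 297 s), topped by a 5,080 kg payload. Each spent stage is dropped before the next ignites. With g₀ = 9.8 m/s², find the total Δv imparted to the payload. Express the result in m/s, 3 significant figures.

Ignition mass of stage 1 = 75,800+6,200 + 17,300+2,510 + 5,080 = 106,890 kg.
Stage 1: m₀ = 106,890 kg, m_f = 106,890 − 75,800 = 31,090 kg; Δv = 298×9.8×ln(3.438) = 2920.4×1.2349 ≈ 3606 m/s.
Stage 2: m₀ = 24,890 kg, m_f = 24,890 − 17,300 = 7,590 kg; Δv = 297×9.8×ln(3.279) = 2910.6×1.1876 ≈ 3457 m/s.
Total Δv = 3606 + 3457 = 7063 m/s.

Δv ≈ 7060 m/s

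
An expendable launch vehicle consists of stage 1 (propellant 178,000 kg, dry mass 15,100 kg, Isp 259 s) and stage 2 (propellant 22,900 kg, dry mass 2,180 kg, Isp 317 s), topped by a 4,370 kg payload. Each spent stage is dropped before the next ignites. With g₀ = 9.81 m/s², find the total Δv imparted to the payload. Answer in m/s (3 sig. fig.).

Ignition mass of stage 1 = 178,000+15,100 + 22,900+2,180 + 4,370 = 222,550 kg.
Stage 1: m₀ = 222,550 kg, m_f = 222,550 − 178,000 = 44,550 kg; Δv = 259×9.81×ln(4.996) = 2540.8×1.6085 ≈ 4087 m/s.
Stage 2: m₀ = 29,450 kg, m_f = 29,450 − 22,900 = 6,550 kg; Δv = 317×9.81×ln(4.496) = 3109.8×1.5032 ≈ 4675 m/s.
Total Δv = 4087 + 4675 = 8762 m/s.

Δv ≈ 8760 m/s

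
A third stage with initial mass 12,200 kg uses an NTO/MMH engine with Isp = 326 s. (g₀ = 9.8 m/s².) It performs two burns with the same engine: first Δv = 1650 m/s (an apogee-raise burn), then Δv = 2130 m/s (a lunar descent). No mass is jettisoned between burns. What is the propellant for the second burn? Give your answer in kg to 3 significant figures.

propellant for the second burn ≈ 3540 kg

v_e = Isp · g₀ = 326 × 9.8 = 3194.8 m/s.
After the first burn: m = 12200 × exp(−1650/3194.8) = 12200 × 0.59663 = 7,278.89 kg.
After the second burn: m = 7,278.89 × exp(−2130/3194.8) = 7,278.89 × 0.51340 = 3,736.98 kg.
Second-burn propellant = 7,278.89 − 3,736.98 = 3,541.91 kg.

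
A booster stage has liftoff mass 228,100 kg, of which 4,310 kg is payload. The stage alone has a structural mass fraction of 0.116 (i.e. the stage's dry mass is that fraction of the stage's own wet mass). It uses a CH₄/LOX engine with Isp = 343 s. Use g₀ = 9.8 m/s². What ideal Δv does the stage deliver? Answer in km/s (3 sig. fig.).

Stage wet mass = m₀ − payload = 228,100 − 4,310 = 223,790 kg.
Stage dry mass = ε × stage wet mass = 0.116 × 223,790 = 25,959.6 kg.
Burnout mass m_f = stage dry + payload = 25,959.6 + 4,310 = 30,269.6 kg.
v_e = Isp · g₀ = 343 × 9.8 = 3361.4 m/s.
Δv = v_e · ln(228,100/30,269.6) = 3361.4 × ln(7.536) = 3361.4 × 2.0196 ≈ 6789 m/s.

Δv ≈ 6.79 km/s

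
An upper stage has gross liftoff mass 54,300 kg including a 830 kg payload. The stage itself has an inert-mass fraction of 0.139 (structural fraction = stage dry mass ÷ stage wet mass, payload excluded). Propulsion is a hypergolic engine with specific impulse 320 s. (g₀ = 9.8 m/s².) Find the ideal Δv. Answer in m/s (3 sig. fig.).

Δv ≈ 5900 m/s

Stage wet mass = m₀ − payload = 54,300 − 830 = 53,470 kg.
Stage dry mass = ε × stage wet mass = 0.139 × 53,470 = 7,432.33 kg.
Burnout mass m_f = stage dry + payload = 7,432.33 + 830 = 8,262.33 kg.
v_e = Isp · g₀ = 320 × 9.8 = 3136.0 m/s.
Δv = v_e · ln(54,300/8,262.33) = 3136.0 × ln(6.572) = 3136.0 × 1.8828 ≈ 5905 m/s.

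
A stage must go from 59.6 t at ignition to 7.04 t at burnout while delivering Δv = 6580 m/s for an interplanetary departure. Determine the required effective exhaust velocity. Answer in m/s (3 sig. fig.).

ln(m₀/m_f) = ln(59600/7040) = ln(8.466) = 2.1360.
Using Δv = v_e ln(m₀/m_f): v_e = Δv / ln(m₀/m_f) = 6580 / 2.1360 = 3080.5 m/s.

v_e ≈ 3080 m/s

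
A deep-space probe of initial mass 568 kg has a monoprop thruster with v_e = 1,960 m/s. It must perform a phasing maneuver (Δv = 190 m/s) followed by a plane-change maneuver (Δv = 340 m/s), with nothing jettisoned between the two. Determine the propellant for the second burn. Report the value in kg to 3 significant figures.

After the first burn: m = 568 × exp(−190/1960.0) = 568 × 0.90761 = 515.522 kg.
After the second burn: m = 515.522 × exp(−340/1960.0) = 515.522 × 0.84074 = 433.42 kg.
Second-burn propellant = 515.522 − 433.42 = 82.102 kg.

propellant for the second burn ≈ 82.1 kg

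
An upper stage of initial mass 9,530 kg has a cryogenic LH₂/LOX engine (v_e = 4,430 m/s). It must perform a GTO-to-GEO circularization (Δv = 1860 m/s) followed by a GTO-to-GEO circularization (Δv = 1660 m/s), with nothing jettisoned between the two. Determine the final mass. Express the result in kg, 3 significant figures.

After the first burn: m = 9530 × exp(−1860/4430.0) = 9530 × 0.65714 = 6,262.54 kg.
After the second burn: m = 6,262.54 × exp(−1660/4430.0) = 6,262.54 × 0.68748 = 4,305.37 kg.

final mass ≈ 4310 kg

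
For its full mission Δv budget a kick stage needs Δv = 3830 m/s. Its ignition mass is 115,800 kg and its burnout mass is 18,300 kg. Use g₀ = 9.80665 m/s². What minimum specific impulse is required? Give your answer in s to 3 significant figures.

ln(m₀/m_f) = ln(115800/18300) = ln(6.328) = 1.8450.
From the ideal rocket equation, v_e = Δv / ln(m₀/m_f) = 3830 / 1.8450 = 2075.9 m/s.
Isp = v_e / g₀ = 2075.9 / 9.80665 = 211.7 s.

Isp ≈ 212 s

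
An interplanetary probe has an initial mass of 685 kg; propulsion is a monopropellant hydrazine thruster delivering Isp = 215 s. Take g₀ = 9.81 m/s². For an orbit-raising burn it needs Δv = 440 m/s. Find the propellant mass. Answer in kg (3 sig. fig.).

propellant mass ≈ 129 kg

v_e = Isp · g₀ = 215 × 9.81 = 2109.2 m/s.
m₀/m_f = exp(Δv / v_e) = exp(440 / 2109.2) = exp(0.2086) = 1.2320.
m_f = 685 / 1.2320 = 556.006 kg, so propellant = m₀ − m_f = 685 − 556.006 = 128.994 kg.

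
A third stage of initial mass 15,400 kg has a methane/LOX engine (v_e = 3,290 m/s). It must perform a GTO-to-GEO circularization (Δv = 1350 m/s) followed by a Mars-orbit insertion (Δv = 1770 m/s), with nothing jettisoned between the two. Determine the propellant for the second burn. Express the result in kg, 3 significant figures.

After the first burn: m = 15400 × exp(−1350/3290.0) = 15400 × 0.66343 = 10,216.8 kg.
After the second burn: m = 10,216.8 × exp(−1770/3290.0) = 10,216.8 × 0.58392 = 5,965.79 kg.
Second-burn propellant = 10,216.8 − 5,965.79 = 4,251.01 kg.

propellant for the second burn ≈ 4250 kg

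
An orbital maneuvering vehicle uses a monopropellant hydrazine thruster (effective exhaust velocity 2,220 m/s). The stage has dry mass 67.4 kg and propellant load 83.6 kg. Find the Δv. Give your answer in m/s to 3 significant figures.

Δv ≈ 1790 m/s

m₀ = m_dry + m_prop = 67.4 + 83.6 = 151 kg.
Δv = v_e · ln(m₀/m_f) = 2220.0 × ln(2.24) = 2220.0 × 0.8066 ≈ 1790.7 m/s.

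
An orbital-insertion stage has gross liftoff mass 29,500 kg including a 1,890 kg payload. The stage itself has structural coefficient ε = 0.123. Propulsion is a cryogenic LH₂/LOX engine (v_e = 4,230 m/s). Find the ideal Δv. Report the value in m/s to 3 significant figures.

Stage wet mass = m₀ − payload = 29,500 − 1,890 = 27,610 kg.
Stage dry mass = ε × stage wet mass = 0.123 × 27,610 = 3,396.03 kg.
Burnout mass m_f = stage dry + payload = 3,396.03 + 1,890 = 5,286.03 kg.
Δv = v_e · ln(29,500/5,286.03) = 4230.0 × ln(5.581) = 4230.0 × 1.7193 ≈ 7273 m/s.

Δv ≈ 7270 m/s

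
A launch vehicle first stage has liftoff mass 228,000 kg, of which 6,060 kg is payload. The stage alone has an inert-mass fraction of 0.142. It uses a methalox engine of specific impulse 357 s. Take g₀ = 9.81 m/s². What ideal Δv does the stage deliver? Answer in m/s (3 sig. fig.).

Stage wet mass = m₀ − payload = 228,000 − 6,060 = 221,940 kg.
Stage dry mass = ε × stage wet mass = 0.142 × 221,940 = 31,515.5 kg.
Burnout mass m_f = stage dry + payload = 31,515.5 + 6,060 = 37,575.5 kg.
v_e = Isp · g₀ = 357 × 9.81 = 3502.2 m/s.
Δv = v_e · ln(228,000/37,575.5) = 3502.2 × ln(6.068) = 3502.2 × 1.8030 ≈ 6314 m/s.

Δv ≈ 6310 m/s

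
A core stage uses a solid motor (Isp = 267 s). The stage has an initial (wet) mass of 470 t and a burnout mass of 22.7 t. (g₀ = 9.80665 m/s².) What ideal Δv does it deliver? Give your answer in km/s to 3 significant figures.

v_e = Isp · g₀ = 267 × 9.80665 = 2618.4 m/s.
By the Tsiolkovsky rocket equation, Δv = v_e · ln(m₀/m_f) = 2618.4 × ln(20.7) = 2618.4 × 3.0304 ≈ 7934.6 m/s.

Δv ≈ 7.93 km/s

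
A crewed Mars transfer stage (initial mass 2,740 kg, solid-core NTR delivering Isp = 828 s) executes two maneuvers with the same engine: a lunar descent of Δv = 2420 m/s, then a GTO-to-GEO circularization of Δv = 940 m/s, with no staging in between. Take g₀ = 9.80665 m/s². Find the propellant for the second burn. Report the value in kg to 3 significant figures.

propellant for the second burn ≈ 222 kg

v_e = Isp · g₀ = 828 × 9.80665 = 8119.9 m/s.
After the first burn: m = 2740 × exp(−2420/8119.9) = 2740 × 0.74228 = 2,033.85 kg.
After the second burn: m = 2,033.85 × exp(−940/8119.9) = 2,033.85 × 0.89068 = 1,811.51 kg.
Second-burn propellant = 2,033.85 − 1,811.51 = 222.34 kg.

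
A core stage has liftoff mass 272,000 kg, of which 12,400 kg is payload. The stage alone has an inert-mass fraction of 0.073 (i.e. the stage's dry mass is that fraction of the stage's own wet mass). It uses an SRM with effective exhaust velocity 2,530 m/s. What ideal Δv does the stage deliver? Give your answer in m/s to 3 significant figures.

Stage wet mass = m₀ − payload = 272,000 − 12,400 = 259,600 kg.
Stage dry mass = ε × stage wet mass = 0.073 × 259,600 = 18,950.8 kg.
Burnout mass m_f = stage dry + payload = 18,950.8 + 12,400 = 31,350.8 kg.
By the Tsiolkovsky rocket equation, Δv = v_e · ln(272,000/31,350.8) = 2530.0 × ln(8.676) = 2530.0 × 2.1606 ≈ 5466 m/s.

Δv ≈ 5470 m/s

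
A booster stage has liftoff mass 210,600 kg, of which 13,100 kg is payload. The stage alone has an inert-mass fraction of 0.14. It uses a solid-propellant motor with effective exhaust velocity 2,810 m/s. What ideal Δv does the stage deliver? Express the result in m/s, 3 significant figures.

Stage wet mass = m₀ − payload = 210,600 − 13,100 = 197,500 kg.
Stage dry mass = ε × stage wet mass = 0.14 × 197,500 = 27,650 kg.
Burnout mass m_f = stage dry + payload = 27,650 + 13,100 = 40,750 kg.
Δv = v_e · ln(210,600/40,750) = 2810.0 × ln(5.168) = 2810.0 × 1.6425 ≈ 4615 m/s.

Δv ≈ 4620 m/s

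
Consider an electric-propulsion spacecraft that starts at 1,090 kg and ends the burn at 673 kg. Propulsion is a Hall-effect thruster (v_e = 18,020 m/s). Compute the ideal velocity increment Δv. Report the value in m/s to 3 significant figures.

Δv = v_e · ln(m₀/m_f) = 18020.0 × ln(1.62) = 18020.0 × 0.4822 ≈ 8689.0 m/s.

Δv ≈ 8690 m/s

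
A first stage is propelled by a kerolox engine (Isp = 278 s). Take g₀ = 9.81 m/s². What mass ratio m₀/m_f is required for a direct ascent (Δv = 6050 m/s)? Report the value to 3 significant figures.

v_e = Isp · g₀ = 278 × 9.81 = 2727.2 m/s.
From the ideal rocket equation, m₀/m_f = exp(Δv / v_e) = exp(6050 / 2727.2) = exp(2.2184) = 9.1927.

mass ratio ≈ 9.19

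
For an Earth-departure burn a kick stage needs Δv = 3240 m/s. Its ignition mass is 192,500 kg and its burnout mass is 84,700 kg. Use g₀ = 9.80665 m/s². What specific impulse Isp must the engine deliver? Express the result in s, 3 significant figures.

ln(m₀/m_f) = ln(192500/84700) = ln(2.273) = 0.8210.
v_e = Δv / ln(m₀/m_f) = 3240 / 0.8210 = 3946.5 m/s.
Isp = v_e / g₀ = 3946.5 / 9.80665 = 402.4 s.

Isp ≈ 402 s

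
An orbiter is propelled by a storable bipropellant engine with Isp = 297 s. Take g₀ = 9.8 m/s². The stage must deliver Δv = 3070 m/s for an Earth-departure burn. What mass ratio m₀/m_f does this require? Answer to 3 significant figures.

v_e = Isp · g₀ = 297 × 9.8 = 2910.6 m/s.
m₀/m_f = exp(Δv / v_e) = exp(3070 / 2910.6) = exp(1.0548) = 2.8713.

mass ratio ≈ 2.87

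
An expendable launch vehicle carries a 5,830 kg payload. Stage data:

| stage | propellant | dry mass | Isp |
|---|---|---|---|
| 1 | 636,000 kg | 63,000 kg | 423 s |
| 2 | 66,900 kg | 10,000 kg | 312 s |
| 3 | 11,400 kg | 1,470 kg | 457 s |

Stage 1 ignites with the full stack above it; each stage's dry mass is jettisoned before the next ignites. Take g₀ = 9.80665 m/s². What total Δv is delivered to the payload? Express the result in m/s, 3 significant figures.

Ignition mass of stage 1 = 636,000+63,000 + 66,900+10,000 + 11,400+1,470 + 5,830 = 794,600 kg.
Stage 1: m₀ = 794,600 kg, m_f = 794,600 − 636,000 = 158,600 kg; Δv = 423×9.80665×ln(5.01) = 4148.2×1.6115 ≈ 6685 m/s.
Stage 2: m₀ = 95,600 kg, m_f = 95,600 − 66,900 = 28,700 kg; Δv = 312×9.80665×ln(3.331) = 3059.7×1.2033 ≈ 3682 m/s.
Stage 3: m₀ = 18,700 kg, m_f = 18,700 − 11,400 = 7,300 kg; Δv = 457×9.80665×ln(2.562) = 4481.6×0.9406 ≈ 4216 m/s.
Total Δv = 6685 + 3682 + 4216 = 14583 m/s.

Δv ≈ 14600 m/s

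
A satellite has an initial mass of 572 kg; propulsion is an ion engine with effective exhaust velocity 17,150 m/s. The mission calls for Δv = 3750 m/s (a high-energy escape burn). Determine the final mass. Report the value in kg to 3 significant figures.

final mass ≈ 460 kg

Rocket equation: m₀/m_f = exp(Δv / v_e) = exp(3750 / 17150.0) = exp(0.2187) = 1.2444.
m_f = m₀ / 1.2444 = 572 / 1.2444 = 459.659 kg.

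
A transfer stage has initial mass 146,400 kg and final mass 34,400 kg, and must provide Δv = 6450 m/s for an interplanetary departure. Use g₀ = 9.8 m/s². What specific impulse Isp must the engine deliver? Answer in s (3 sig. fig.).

ln(m₀/m_f) = ln(146400/34400) = ln(4.256) = 1.4483.
Using Δv = v_e ln(m₀/m_f): v_e = Δv / ln(m₀/m_f) = 6450 / 1.4483 = 4453.5 m/s.
Isp = v_e / g₀ = 4453.5 / 9.8 = 454.4 s.

Isp ≈ 454 s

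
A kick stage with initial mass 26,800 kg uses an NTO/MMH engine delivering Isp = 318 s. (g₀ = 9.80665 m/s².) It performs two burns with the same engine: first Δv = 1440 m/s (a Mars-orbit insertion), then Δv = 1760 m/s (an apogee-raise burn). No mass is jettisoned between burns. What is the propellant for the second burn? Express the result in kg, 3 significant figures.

v_e = Isp · g₀ = 318 × 9.80665 = 3118.5 m/s.
After the first burn: m = 26800 × exp(−1440/3118.5) = 26800 × 0.63017 = 16,888.6 kg.
After the second burn: m = 16,888.6 × exp(−1760/3118.5) = 16,888.6 × 0.56872 = 9,604.88 kg.
Second-burn propellant = 16,888.6 − 9,604.88 = 7,283.72 kg.

propellant for the second burn ≈ 7280 kg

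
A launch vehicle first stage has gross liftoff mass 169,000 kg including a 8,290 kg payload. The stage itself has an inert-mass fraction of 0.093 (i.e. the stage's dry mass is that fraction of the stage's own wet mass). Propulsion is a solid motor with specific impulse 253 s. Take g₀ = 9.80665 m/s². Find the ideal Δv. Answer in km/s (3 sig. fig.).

Δv ≈ 4.92 km/s

Stage wet mass = m₀ − payload = 169,000 − 8,290 = 160,710 kg.
Stage dry mass = ε × stage wet mass = 0.093 × 160,710 = 14,946 kg.
Burnout mass m_f = stage dry + payload = 14,946 + 8,290 = 23,236 kg.
v_e = Isp · g₀ = 253 × 9.80665 = 2481.1 m/s.
From the ideal rocket equation, Δv = v_e · ln(169,000/23,236) = 2481.1 × ln(7.273) = 2481.1 × 1.9842 ≈ 4923 m/s.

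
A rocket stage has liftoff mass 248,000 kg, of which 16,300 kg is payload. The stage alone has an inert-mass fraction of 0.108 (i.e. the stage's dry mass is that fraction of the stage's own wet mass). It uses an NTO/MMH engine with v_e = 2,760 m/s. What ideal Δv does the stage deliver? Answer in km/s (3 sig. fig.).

Δv ≈ 4.95 km/s

Stage wet mass = m₀ − payload = 248,000 − 16,300 = 231,700 kg.
Stage dry mass = ε × stage wet mass = 0.108 × 231,700 = 25,023.6 kg.
Burnout mass m_f = stage dry + payload = 25,023.6 + 16,300 = 41,323.6 kg.
Using Δv = v_e ln(m₀/m_f): Δv = v_e · ln(248,000/41,323.6) = 2760.0 × ln(6.001) = 2760.0 × 1.7920 ≈ 4946 m/s.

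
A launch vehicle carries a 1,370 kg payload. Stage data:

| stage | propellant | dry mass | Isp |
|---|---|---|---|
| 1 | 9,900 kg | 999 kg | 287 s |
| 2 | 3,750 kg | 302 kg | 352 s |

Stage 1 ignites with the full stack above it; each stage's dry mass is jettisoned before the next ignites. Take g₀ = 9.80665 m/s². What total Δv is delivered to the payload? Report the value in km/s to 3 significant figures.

Δv ≈ 6.69 km/s

Ignition mass of stage 1 = 9,900+999 + 3,750+302 + 1,370 = 16,321 kg.
Stage 1: m₀ = 16,321 kg, m_f = 16,321 − 9,900 = 6,421 kg; Δv = 287×9.80665×ln(2.542) = 2814.5×0.9329 ≈ 2626 m/s.
Stage 2: m₀ = 5,422 kg, m_f = 5,422 − 3,750 = 1,672 kg; Δv = 352×9.80665×ln(3.243) = 3451.9×1.1764 ≈ 4061 m/s.
Total Δv = 2626 + 4061 = 6687 m/s.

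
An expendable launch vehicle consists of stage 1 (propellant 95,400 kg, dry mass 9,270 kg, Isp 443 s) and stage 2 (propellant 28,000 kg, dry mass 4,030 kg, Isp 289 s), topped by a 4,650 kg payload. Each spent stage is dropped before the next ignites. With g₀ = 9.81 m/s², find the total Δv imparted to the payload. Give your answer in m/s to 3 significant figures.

Δv ≈ 8970 m/s

Ignition mass of stage 1 = 95,400+9,270 + 28,000+4,030 + 4,650 = 141,350 kg.
Stage 1: m₀ = 141,350 kg, m_f = 141,350 − 95,400 = 45,950 kg; Δv = 443×9.81×ln(3.076) = 4345.8×1.1237 ≈ 4883 m/s.
Stage 2: m₀ = 36,680 kg, m_f = 36,680 − 28,000 = 8,680 kg; Δv = 289×9.81×ln(4.226) = 2835.1×1.4412 ≈ 4086 m/s.
Total Δv = 4883 + 4086 = 8969 m/s.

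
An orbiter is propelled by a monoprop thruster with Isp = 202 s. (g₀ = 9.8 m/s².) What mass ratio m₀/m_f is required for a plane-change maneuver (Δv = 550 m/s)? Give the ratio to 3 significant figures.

v_e = Isp · g₀ = 202 × 9.8 = 1979.6 m/s.
Rocket equation: m₀/m_f = exp(Δv / v_e) = exp(550 / 1979.6) = exp(0.2778) = 1.3203.

mass ratio ≈ 1.32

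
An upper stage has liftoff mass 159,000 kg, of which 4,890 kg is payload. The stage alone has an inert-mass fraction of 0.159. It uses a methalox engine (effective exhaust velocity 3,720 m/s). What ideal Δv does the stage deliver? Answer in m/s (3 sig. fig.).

Δv ≈ 6280 m/s

Stage wet mass = m₀ − payload = 159,000 − 4,890 = 154,110 kg.
Stage dry mass = ε × stage wet mass = 0.159 × 154,110 = 24,503.5 kg.
Burnout mass m_f = stage dry + payload = 24,503.5 + 4,890 = 29,393.5 kg.
Δv = v_e · ln(159,000/29,393.5) = 3720.0 × ln(5.409) = 3720.0 × 1.6881 ≈ 6280 m/s.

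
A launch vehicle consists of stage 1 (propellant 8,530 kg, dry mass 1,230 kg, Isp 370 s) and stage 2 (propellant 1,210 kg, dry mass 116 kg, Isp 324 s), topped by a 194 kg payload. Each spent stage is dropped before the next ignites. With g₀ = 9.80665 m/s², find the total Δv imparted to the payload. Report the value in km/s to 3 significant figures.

Ignition mass of stage 1 = 8,530+1,230 + 1,210+116 + 194 = 11,280 kg.
Stage 1: m₀ = 11,280 kg, m_f = 11,280 − 8,530 = 2,750 kg; Δv = 370×9.80665×ln(4.102) = 3628.5×1.4114 ≈ 5121 m/s.
Stage 2: m₀ = 1,520 kg, m_f = 1,520 − 1,210 = 310 kg; Δv = 324×9.80665×ln(4.903) = 3177.4×1.5899 ≈ 5052 m/s.
Total Δv = 5121 + 5052 = 10173 m/s.

Δv ≈ 10.2 km/s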